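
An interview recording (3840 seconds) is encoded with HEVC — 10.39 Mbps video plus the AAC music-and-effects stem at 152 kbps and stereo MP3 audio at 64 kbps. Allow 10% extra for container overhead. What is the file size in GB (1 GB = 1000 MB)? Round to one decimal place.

Audio total: 152 + 64 = 216 kbps = 0.216 Mbps.
Total bitrate: 10.39 + 0.216 = 10.606 Mbps.
Stream data: 10.606 Mbps × 3840 s = 40727.0 Mb.
With 10% container overhead: ×1.10.
44,800 Mb ÷ 8 = 5,600 MB → 5.600 GB.

5.6 GB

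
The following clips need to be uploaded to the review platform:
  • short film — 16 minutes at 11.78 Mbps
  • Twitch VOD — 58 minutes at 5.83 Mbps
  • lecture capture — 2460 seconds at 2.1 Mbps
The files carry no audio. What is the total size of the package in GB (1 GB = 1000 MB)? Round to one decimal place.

short film: 11.780 Mbps × 960 s = 11308.8 Mb
Twitch VOD: 5.830 Mbps × 3480 s = 20288.4 Mb
lecture capture: 2.100 Mbps × 2460 s = 5166.0 Mb
Total: 36763.2 Mb = 4595.4 MB.
= 4.595 GB.

4.6 GB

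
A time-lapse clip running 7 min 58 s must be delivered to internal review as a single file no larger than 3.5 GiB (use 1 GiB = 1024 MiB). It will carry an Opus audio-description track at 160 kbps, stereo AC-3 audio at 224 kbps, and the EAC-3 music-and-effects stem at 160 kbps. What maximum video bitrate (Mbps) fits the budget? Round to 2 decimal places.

Budget: 3.5 GiB = 30064.8 Mb.
7 min 58 s = 478 s
Total bitrate budget: 30064.8 Mb / 478 s = 62.897 Mbps.
Audio total: 160 + 224 + 160 = 544 kbps = 0.544 Mbps.
Video: 62.897 − 0.544 = 62.353 Mbps.

62.35 Mbps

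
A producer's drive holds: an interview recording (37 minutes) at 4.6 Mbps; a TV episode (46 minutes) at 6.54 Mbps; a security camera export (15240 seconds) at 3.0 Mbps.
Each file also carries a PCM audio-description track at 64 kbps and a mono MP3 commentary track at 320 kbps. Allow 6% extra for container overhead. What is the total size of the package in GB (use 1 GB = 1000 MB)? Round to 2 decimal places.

Audio total: 64 + 320 = 384 kbps = 0.384 Mbps.
interview recording: 4.984 Mbps × 2220 s × 1.06 = 11728.3 Mb
TV episode: 6.924 Mbps × 2760 s × 1.06 = 20256.9 Mb
security camera export: 3.384 Mbps × 15240 s × 1.06 = 54666.5 Mb
Total: 86651.7 Mb = 10831.5 MB.
= 10.83 GB.

10.83 GB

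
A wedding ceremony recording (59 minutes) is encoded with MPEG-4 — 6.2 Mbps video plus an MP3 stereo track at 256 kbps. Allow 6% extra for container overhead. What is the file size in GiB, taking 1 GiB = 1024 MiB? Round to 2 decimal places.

2.82 GiB

59 min = 3540 s
Audio: 256 kbps = 0.256 Mbps.
Total bitrate: 6.2 + 0.256 = 6.456 Mbps.
Stream data: 6.456 Mbps × 3540 s = 22854.2 Mb.
With 6% container overhead: ×1.06.
24,225 Mb = 3,028,186,800 bytes ÷ 1,073,741,824 = 2.820 GiB.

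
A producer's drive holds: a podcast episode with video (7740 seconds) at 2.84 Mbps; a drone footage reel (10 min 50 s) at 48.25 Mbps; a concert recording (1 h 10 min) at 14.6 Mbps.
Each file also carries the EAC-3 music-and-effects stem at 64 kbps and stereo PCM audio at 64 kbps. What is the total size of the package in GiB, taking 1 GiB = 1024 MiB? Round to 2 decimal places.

Audio total: 64 + 64 = 128 kbps = 0.128 Mbps.
podcast episode with video: 2.968 Mbps × 7740 s = 22972.3 Mb
drone footage reel: 48.378 Mbps × 650 s = 31445.7 Mb
concert recording: 14.728 Mbps × 4200 s = 61857.6 Mb
Total: 116275.6 Mb = 14534.5 MB.
= 13.54 GiB.

13.54 GiB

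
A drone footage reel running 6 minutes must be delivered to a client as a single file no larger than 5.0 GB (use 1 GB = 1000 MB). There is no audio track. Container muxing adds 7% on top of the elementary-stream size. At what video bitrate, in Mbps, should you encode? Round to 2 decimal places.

103.84 Mbps

Budget: 5.0 GB = 40000.0 Mb.
Stream payload after overhead: 40000.0 / 1.07 = 37383.2 Mb.
6 min = 360 s
Total bitrate budget: 37383.2 Mb / 360 s = 103.842 Mbps.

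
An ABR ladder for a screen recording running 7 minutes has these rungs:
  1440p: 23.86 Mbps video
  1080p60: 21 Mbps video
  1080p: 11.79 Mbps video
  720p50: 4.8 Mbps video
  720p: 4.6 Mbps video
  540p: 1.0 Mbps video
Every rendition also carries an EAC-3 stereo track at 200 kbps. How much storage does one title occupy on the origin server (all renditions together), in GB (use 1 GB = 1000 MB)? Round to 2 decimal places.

7 min = 420 s
Audio: 200 kbps = 0.200 Mbps.
Sum of rendition bitrates: (23.86+0.200) + (21+0.200) + (11.79+0.200) + (4.8+0.200) + (4.6+0.200) + (1.0+0.200) = 68.250 Mbps.
× 420 s = 28,665 Mb = 3,583 MB = 3.583 GB.

3.58 GB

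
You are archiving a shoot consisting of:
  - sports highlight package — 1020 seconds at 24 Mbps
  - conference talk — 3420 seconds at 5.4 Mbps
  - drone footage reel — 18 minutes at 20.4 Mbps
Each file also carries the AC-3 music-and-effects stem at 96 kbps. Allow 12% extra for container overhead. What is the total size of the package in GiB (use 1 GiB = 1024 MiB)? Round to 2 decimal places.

8.54 GiB

Audio: 96 kbps = 0.096 Mbps.
sports highlight package: 24.096 Mbps × 1020 s × 1.12 = 27527.3 Mb
conference talk: 5.496 Mbps × 3420 s × 1.12 = 21051.9 Mb
drone footage reel: 20.496 Mbps × 1080 s × 1.12 = 24792.0 Mb
Total: 73371.1 Mb = 9171.4 MB.
= 8.542 GiB.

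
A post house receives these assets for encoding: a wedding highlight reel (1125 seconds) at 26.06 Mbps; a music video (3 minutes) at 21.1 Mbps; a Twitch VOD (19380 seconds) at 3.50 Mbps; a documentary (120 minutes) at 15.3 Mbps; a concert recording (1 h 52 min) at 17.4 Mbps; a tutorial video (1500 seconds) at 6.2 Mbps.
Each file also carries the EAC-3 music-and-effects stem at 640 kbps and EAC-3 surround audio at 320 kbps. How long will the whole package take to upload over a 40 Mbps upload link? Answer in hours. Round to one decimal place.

Audio total: 640 + 320 = 960 kbps = 0.960 Mbps.
wedding highlight reel: 27.020 Mbps × 1125 s = 30397.5 Mb
music video: 22.060 Mbps × 180 s = 3970.8 Mb
Twitch VOD: 4.460 Mbps × 19380 s = 86434.8 Mb
documentary: 16.260 Mbps × 7200 s = 117072.0 Mb
concert recording: 18.360 Mbps × 6720 s = 123379.2 Mb
tutorial video: 7.160 Mbps × 1500 s = 10740.0 Mb
Total: 371994.3 Mb = 46499.3 MB.
At 40 Mbps: 371994.3 / 40 = 9300 s ≈ 2.58 hours.

2.6 hours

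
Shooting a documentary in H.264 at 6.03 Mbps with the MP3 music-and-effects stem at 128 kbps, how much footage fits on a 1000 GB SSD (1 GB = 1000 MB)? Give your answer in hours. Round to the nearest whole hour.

Audio: 128 kbps = 0.128 Mbps.
Total bitrate: 6.03 + 0.128 = 6.158 Mbps.
Capacity: 1000 GB = 8,000,000 Mb.
Recording time: 8,000,000 / 6.158 = 1,299,123 s ≈ 361 hours.

361 hours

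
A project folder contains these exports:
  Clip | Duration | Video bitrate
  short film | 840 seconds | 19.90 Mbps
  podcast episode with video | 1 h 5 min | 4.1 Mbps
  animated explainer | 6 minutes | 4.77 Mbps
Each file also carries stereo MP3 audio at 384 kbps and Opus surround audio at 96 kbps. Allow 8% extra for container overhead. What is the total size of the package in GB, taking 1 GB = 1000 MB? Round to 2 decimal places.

4.98 GB

Audio total: 384 + 96 = 480 kbps = 0.480 Mbps.
short film: 20.380 Mbps × 840 s × 1.08 = 18488.7 Mb
podcast episode with video: 4.580 Mbps × 3900 s × 1.08 = 19291.0 Mb
animated explainer: 5.250 Mbps × 360 s × 1.08 = 2041.2 Mb
Total: 39820.9 Mb = 4977.6 MB.
= 4.978 GB.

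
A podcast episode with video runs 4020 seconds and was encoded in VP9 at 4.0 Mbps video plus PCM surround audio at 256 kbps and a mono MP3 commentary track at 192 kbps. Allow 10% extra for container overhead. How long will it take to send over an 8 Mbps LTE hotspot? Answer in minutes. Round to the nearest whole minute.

41 minutes

Audio total: 256 + 192 = 448 kbps = 0.448 Mbps.
Total bitrate: 4.448 Mbps.
File: 4.448 Mbps × 4020 s = 17881.0 Mb.
With 10% container overhead: ×1.10. → 19669.1 Mb.
At 8 Mbps: 19669.1 / 8 = 2458.6 s ≈ 41 minutes.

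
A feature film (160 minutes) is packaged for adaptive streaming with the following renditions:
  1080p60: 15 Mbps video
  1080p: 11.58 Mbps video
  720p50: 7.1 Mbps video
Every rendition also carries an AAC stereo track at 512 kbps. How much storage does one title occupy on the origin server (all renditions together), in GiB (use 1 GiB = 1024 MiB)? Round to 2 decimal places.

39.36 GiB

160 min = 9600 s
Audio: 512 kbps = 0.512 Mbps.
Sum of rendition bitrates: (15+0.512) + (11.58+0.512) + (7.1+0.512) = 35.216 Mbps.
× 9600 s = 338,074 Mb = 42,259 MB = 39.36 GiB.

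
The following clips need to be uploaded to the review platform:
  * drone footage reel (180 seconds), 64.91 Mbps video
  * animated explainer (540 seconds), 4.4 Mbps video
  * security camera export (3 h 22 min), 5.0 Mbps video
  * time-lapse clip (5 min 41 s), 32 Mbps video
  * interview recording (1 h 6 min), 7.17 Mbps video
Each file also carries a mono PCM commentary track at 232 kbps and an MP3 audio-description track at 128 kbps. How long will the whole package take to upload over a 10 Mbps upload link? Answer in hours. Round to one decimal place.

3.3 hours

Audio total: 232 + 128 = 360 kbps = 0.360 Mbps.
drone footage reel: 65.270 Mbps × 180 s = 11748.6 Mb
animated explainer: 4.760 Mbps × 540 s = 2570.4 Mb
security camera export: 5.360 Mbps × 12120 s = 64963.2 Mb
time-lapse clip: 32.360 Mbps × 341 s = 11034.8 Mb
interview recording: 7.530 Mbps × 3960 s = 29818.8 Mb
Total: 120135.8 Mb = 15017.0 MB.
At 10 Mbps: 120135.8 / 10 = 12014 s ≈ 3.34 hours.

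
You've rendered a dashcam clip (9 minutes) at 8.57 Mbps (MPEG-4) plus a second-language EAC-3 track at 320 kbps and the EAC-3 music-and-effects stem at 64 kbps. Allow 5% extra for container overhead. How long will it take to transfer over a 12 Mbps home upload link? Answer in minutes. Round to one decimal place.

7.1 minutes

9 min = 540 s
Audio total: 320 + 64 = 384 kbps = 0.384 Mbps.
Total bitrate: 8.954 Mbps.
File: 8.954 Mbps × 540 s = 4835.2 Mb.
With 5% container overhead: ×1.05. → 5076.9 Mb.
At 12 Mbps: 5076.9 / 12 = 423.1 s ≈ 7.05 minutes.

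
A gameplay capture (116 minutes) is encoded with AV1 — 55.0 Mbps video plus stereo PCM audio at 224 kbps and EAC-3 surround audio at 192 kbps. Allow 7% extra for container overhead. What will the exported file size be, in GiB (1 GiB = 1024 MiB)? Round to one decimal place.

48.0 GiB

116 min = 6960 s
Audio total: 224 + 192 = 416 kbps = 0.416 Mbps.
Total bitrate: 55.0 + 0.416 = 55.416 Mbps.
Stream data: 55.416 Mbps × 6960 s = 385695.4 Mb.
With 7% container overhead: ×1.07.
412,694 Mb = 51,586,754,400 bytes ÷ 1,073,741,824 = 48.04 GiB.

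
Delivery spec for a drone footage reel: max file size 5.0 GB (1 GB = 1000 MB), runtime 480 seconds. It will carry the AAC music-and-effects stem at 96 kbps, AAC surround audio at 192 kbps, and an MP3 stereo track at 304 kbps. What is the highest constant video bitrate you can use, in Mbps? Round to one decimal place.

Budget: 5.0 GB = 40000.0 Mb.
Total bitrate budget: 40000.0 Mb / 480 s = 83.333 Mbps.
Audio total: 96 + 192 + 304 = 592 kbps = 0.592 Mbps.
Video: 83.333 − 0.592 = 82.741 Mbps.

82.7 Mbps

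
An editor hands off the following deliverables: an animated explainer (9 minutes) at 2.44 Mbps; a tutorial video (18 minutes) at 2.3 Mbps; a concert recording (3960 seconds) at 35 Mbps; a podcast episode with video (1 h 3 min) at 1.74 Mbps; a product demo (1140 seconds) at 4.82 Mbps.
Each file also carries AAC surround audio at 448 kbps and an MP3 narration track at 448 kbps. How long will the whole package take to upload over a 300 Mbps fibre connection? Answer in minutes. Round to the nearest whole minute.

9 minutes

Audio total: 448 + 448 = 896 kbps = 0.896 Mbps.
animated explainer: 3.336 Mbps × 540 s = 1801.4 Mb
tutorial video: 3.196 Mbps × 1080 s = 3451.7 Mb
concert recording: 35.896 Mbps × 3960 s = 142148.2 Mb
podcast episode with video: 2.636 Mbps × 3780 s = 9964.1 Mb
product demo: 5.716 Mbps × 1140 s = 6516.2 Mb
Total: 163881.6 Mb = 20485.2 MB.
At 300 Mbps: 163881.6 / 300 = 546 s ≈ 9.1 minutes.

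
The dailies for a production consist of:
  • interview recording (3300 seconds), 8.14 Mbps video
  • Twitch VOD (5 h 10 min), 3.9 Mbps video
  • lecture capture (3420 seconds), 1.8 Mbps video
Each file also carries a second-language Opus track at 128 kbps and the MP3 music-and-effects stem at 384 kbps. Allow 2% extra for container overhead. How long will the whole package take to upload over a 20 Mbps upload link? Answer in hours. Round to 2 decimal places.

1.68 hours

Audio total: 128 + 384 = 512 kbps = 0.512 Mbps.
interview recording: 8.652 Mbps × 3300 s × 1.02 = 29122.6 Mb
Twitch VOD: 4.412 Mbps × 18600 s × 1.02 = 83704.5 Mb
lecture capture: 2.312 Mbps × 3420 s × 1.02 = 8065.2 Mb
Total: 120892.3 Mb = 15111.5 MB.
At 20 Mbps: 120892.3 / 20 = 6045 s ≈ 1.68 hours.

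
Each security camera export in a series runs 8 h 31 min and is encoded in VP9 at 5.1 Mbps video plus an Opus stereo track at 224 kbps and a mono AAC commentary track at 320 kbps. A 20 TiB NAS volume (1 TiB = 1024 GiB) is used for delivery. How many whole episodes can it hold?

1016

8 h 31 min = 511 min = 30660 s
Audio total: 224 + 320 = 544 kbps = 0.544 Mbps.
Total bitrate: 5.644 Mbps.
Per item: 5.644 Mbps × 30660 s = 173,045 Mb = 21,631 MB.
Capacity: 20 TiB = 175,921,860 Mb; 1016.62 items → 1016 complete.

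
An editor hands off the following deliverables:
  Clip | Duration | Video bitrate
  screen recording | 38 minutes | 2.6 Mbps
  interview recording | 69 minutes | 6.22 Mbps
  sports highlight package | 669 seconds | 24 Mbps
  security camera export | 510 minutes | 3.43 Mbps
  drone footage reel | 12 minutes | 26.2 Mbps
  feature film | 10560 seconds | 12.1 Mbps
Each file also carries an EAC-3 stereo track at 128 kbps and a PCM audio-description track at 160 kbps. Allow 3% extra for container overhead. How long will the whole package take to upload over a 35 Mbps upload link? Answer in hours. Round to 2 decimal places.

2.56 hours

Audio total: 128 + 160 = 288 kbps = 0.288 Mbps.
screen recording: 2.888 Mbps × 2280 s × 1.03 = 6782.2 Mb
interview recording: 6.508 Mbps × 4140 s × 1.03 = 27751.4 Mb
sports highlight package: 24.288 Mbps × 669 s × 1.03 = 16736.1 Mb
security camera export: 3.718 Mbps × 30600 s × 1.03 = 117183.9 Mb
drone footage reel: 26.488 Mbps × 720 s × 1.03 = 19643.5 Mb
feature film: 12.388 Mbps × 10560 s × 1.03 = 134741.8 Mb
Total: 322838.9 Mb = 40354.9 MB.
At 35 Mbps: 322838.9 / 35 = 9224 s ≈ 2.56 hours.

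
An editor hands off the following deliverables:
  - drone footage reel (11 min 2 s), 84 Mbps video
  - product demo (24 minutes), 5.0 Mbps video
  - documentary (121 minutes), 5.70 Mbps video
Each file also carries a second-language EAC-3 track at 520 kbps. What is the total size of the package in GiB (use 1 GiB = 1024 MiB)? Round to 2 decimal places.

12.70 GiB

Audio: 520 kbps = 0.520 Mbps.
drone footage reel: 84.520 Mbps × 662 s = 55952.2 Mb
product demo: 5.520 Mbps × 1440 s = 7948.8 Mb
documentary: 6.220 Mbps × 7260 s = 45157.2 Mb
Total: 109058.2 Mb = 13632.3 MB.
= 12.70 GiB.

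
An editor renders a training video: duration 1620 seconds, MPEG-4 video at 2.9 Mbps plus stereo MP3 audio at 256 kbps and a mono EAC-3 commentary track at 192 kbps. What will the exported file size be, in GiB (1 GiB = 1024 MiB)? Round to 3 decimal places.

Audio total: 256 + 192 = 448 kbps = 0.448 Mbps.
Total bitrate: 2.9 + 0.448 = 3.348 Mbps.
Stream data: 3.348 Mbps × 1620 s = 5423.8 Mb.
5,424 Mb = 677,970,000 bytes ÷ 1,073,741,824 = 0.6314 GiB.

0.631 GiB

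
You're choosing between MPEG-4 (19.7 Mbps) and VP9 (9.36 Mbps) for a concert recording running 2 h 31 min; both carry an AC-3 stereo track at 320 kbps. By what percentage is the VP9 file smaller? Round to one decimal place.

2 h 31 min = 151 min = 9060 s
Audio: 320 kbps = 0.320 Mbps.
MPEG-4: 20.020 Mbps × 9060 s = 181381.2 Mb = 22.673 GB.
VP9: 9.680 Mbps × 9060 s = 87700.8 Mb = 10.963 GB.
Reduction: (1 − 10.963/22.673) × 100 = 51.65%.

51.6%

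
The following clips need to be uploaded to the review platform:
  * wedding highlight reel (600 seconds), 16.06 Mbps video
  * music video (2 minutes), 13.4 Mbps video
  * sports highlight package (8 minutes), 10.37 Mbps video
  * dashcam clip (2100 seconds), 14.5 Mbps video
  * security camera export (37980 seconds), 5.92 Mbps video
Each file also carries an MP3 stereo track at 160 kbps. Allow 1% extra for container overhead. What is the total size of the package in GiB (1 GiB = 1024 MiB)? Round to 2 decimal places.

32.70 GiB

Audio: 160 kbps = 0.160 Mbps.
wedding highlight reel: 16.220 Mbps × 600 s × 1.01 = 9829.3 Mb
music video: 13.560 Mbps × 120 s × 1.01 = 1643.5 Mb
sports highlight package: 10.530 Mbps × 480 s × 1.01 = 5104.9 Mb
dashcam clip: 14.660 Mbps × 2100 s × 1.01 = 31093.9 Mb
security camera export: 6.080 Mbps × 37980 s × 1.01 = 233227.6 Mb
Total: 280899.2 Mb = 35112.4 MB.
= 32.70 GiB.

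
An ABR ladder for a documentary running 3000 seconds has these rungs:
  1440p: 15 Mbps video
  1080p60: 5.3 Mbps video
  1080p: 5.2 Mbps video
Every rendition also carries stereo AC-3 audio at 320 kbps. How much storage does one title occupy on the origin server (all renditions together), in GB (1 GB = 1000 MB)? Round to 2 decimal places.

Audio: 320 kbps = 0.320 Mbps.
Sum of rendition bitrates: (15+0.320) + (5.3+0.320) + (5.2+0.320) = 26.460 Mbps.
× 3000 s = 79,380 Mb = 9,922 MB = 9.922 GB.

9.92 GB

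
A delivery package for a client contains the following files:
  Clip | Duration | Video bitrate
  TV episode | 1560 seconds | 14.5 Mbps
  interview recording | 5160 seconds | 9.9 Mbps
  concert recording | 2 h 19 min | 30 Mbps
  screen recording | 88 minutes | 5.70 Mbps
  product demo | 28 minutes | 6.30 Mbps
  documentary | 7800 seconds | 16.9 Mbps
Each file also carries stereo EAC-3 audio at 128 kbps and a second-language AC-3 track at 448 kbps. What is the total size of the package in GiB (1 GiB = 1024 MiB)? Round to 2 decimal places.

59.79 GiB

Audio total: 128 + 448 = 576 kbps = 0.576 Mbps.
TV episode: 15.076 Mbps × 1560 s = 23518.6 Mb
interview recording: 10.476 Mbps × 5160 s = 54056.2 Mb
concert recording: 30.576 Mbps × 8340 s = 255003.8 Mb
screen recording: 6.276 Mbps × 5280 s = 33137.3 Mb
product demo: 6.876 Mbps × 1680 s = 11551.7 Mb
documentary: 17.476 Mbps × 7800 s = 136312.8 Mb
Total: 513580.3 Mb = 64197.5 MB.
= 59.79 GiB.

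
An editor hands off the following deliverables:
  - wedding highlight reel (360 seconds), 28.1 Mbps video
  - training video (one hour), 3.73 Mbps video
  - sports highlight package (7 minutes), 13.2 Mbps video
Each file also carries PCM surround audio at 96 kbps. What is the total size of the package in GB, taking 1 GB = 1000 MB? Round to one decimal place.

3.7 GB

Audio: 96 kbps = 0.096 Mbps.
wedding highlight reel: 28.196 Mbps × 360 s = 10150.6 Mb
training video: 3.826 Mbps × 3600 s = 13773.6 Mb
sports highlight package: 13.296 Mbps × 420 s = 5584.3 Mb
Total: 29508.5 Mb = 3688.6 MB.
= 3.689 GB.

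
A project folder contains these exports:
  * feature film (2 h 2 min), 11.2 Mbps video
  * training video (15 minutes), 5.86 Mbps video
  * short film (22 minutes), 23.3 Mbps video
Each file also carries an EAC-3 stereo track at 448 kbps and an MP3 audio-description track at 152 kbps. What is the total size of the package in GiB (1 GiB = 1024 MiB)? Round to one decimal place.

14.4 GiB

Audio total: 448 + 152 = 600 kbps = 0.600 Mbps.
feature film: 11.800 Mbps × 7320 s = 86376.0 Mb
training video: 6.460 Mbps × 900 s = 5814.0 Mb
short film: 23.900 Mbps × 1320 s = 31548.0 Mb
Total: 123738.0 Mb = 15467.2 MB.
= 14.40 GiB.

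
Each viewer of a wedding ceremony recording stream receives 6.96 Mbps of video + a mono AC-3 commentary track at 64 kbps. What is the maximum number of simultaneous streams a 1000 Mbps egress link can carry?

Audio: 64 kbps = 0.064 Mbps.
Per-viewer media rate: 7.024 Mbps.
1000 Mbps = 1,000 Mbps; 1,000 / 7.024 = 142.37 → 142 viewers.

142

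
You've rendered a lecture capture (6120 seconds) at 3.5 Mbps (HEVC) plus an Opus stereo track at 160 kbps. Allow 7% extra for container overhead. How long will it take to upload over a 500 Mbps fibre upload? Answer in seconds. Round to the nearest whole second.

Audio: 160 kbps = 0.160 Mbps.
Total bitrate: 3.660 Mbps.
File: 3.660 Mbps × 6120 s = 22399.2 Mb.
With 7% container overhead: ×1.07. → 23967.1 Mb.
At 500 Mbps: 23967.1 / 500 = 47.9 s ≈ 47.9 seconds.

48 seconds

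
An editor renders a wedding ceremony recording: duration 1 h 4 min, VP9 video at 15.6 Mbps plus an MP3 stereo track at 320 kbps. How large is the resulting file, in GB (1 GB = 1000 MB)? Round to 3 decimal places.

7.642 GB

1 h 4 min = 64 min = 3840 s
Audio: 320 kbps = 0.320 Mbps.
Total bitrate: 15.6 + 0.320 = 15.920 Mbps.
Stream data: 15.920 Mbps × 3840 s = 61132.8 Mb.
61,133 Mb ÷ 8 = 7,642 MB → 7.642 GB.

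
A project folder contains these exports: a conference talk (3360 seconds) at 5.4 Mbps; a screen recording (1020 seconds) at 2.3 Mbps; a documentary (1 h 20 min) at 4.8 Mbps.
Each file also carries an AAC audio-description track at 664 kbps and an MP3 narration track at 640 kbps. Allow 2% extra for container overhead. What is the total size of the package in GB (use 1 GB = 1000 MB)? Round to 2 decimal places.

7.08 GB

Audio total: 664 + 640 = 1304 kbps = 1.304 Mbps.
conference talk: 6.704 Mbps × 3360 s × 1.02 = 22975.9 Mb
screen recording: 3.604 Mbps × 1020 s × 1.02 = 3749.6 Mb
documentary: 6.104 Mbps × 4800 s × 1.02 = 29885.2 Mb
Total: 56610.7 Mb = 7076.3 MB.
= 7.076 GB.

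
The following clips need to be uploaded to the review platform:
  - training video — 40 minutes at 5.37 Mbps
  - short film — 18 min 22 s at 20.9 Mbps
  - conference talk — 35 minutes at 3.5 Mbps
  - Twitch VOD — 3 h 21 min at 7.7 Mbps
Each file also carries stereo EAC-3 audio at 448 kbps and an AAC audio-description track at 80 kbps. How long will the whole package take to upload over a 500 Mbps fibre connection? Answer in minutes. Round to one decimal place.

Audio total: 448 + 80 = 528 kbps = 0.528 Mbps.
training video: 5.898 Mbps × 2400 s = 14155.2 Mb
short film: 21.428 Mbps × 1102 s = 23613.7 Mb
conference talk: 4.028 Mbps × 2100 s = 8458.8 Mb
Twitch VOD: 8.228 Mbps × 12060 s = 99229.7 Mb
Total: 145457.3 Mb = 18182.2 MB.
At 500 Mbps: 145457.3 / 500 = 291 s ≈ 4.85 minutes.

4.8 minutes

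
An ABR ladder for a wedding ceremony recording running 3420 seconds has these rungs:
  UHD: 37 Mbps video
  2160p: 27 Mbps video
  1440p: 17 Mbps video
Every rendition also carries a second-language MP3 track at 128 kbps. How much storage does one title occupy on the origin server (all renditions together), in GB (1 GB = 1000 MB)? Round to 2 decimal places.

34.79 GB

Audio: 128 kbps = 0.128 Mbps.
Sum of rendition bitrates: (37+0.128) + (27+0.128) + (17+0.128) = 81.384 Mbps.
× 3420 s = 278,333 Mb = 34,792 MB = 34.79 GB.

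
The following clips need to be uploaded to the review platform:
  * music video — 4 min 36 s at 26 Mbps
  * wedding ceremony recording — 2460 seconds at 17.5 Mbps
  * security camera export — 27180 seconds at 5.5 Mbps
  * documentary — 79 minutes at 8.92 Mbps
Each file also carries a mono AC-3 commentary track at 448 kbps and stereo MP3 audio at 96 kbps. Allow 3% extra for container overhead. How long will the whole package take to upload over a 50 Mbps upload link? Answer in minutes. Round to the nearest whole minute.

90 minutes

Audio total: 448 + 96 = 544 kbps = 0.544 Mbps.
music video: 26.544 Mbps × 276 s × 1.03 = 7545.9 Mb
wedding ceremony recording: 18.044 Mbps × 2460 s × 1.03 = 45719.9 Mb
security camera export: 6.044 Mbps × 27180 s × 1.03 = 169204.2 Mb
documentary: 9.464 Mbps × 4740 s × 1.03 = 46205.1 Mb
Total: 268675.2 Mb = 33584.4 MB.
At 50 Mbps: 268675.2 / 50 = 5374 s ≈ 89.6 minutes.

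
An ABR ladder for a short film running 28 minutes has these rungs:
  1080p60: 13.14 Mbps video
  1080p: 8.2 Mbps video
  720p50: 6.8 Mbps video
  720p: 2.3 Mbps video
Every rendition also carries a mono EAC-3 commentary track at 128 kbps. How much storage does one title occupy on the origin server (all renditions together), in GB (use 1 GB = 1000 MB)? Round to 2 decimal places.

6.50 GB

28 min = 1680 s
Audio: 128 kbps = 0.128 Mbps.
Sum of rendition bitrates: (13.14+0.128) + (8.2+0.128) + (6.8+0.128) + (2.3+0.128) = 30.952 Mbps.
× 1680 s = 51,999 Mb = 6,500 MB = 6.500 GB.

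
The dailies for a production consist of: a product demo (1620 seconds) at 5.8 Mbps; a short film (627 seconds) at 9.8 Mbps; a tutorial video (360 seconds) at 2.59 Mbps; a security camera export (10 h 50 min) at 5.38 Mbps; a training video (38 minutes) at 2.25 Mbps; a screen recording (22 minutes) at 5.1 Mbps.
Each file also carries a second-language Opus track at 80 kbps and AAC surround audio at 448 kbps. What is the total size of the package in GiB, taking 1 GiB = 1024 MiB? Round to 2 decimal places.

30.50 GiB

Audio total: 80 + 448 = 528 kbps = 0.528 Mbps.
product demo: 6.328 Mbps × 1620 s = 10251.4 Mb
short film: 10.328 Mbps × 627 s = 6475.7 Mb
tutorial video: 3.118 Mbps × 360 s = 1122.5 Mb
security camera export: 5.908 Mbps × 39000 s = 230412.0 Mb
training video: 2.778 Mbps × 2280 s = 6333.8 Mb
screen recording: 5.628 Mbps × 1320 s = 7429.0 Mb
Total: 262024.3 Mb = 32753.0 MB.
= 30.50 GiB.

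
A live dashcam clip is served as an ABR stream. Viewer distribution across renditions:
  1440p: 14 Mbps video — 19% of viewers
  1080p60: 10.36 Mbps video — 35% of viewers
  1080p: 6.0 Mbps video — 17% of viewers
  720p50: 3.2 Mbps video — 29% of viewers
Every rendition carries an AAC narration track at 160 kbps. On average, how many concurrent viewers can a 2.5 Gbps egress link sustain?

Audio: 160 kbps = 0.160 Mbps.
Average per-viewer bitrate: 0.19×14.160 + 0.35×10.520 + 0.17×6.160 + 0.29×3.360 = 8.394 Mbps.
2.5 Gbps = 2,500 Mbps; 2,500 / 8.394 = 297.83 → 297.

297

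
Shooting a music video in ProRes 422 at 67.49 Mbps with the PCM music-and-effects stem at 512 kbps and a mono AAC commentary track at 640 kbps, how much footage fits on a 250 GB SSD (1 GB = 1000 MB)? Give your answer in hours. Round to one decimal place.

Audio total: 512 + 640 = 1152 kbps = 1.152 Mbps.
Total bitrate: 67.49 + 1.152 = 68.642 Mbps.
Capacity: 250 GB = 2,000,000 Mb.
Recording time: 2,000,000 / 68.642 = 29,137 s ≈ 8.09 hours.

8.1 hours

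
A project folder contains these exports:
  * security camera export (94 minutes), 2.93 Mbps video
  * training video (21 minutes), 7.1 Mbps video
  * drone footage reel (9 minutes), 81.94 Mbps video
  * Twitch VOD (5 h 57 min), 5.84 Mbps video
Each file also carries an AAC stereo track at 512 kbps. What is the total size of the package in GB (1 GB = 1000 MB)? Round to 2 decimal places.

Audio: 512 kbps = 0.512 Mbps.
security camera export: 3.442 Mbps × 5640 s = 19412.9 Mb
training video: 7.612 Mbps × 1260 s = 9591.1 Mb
drone footage reel: 82.452 Mbps × 540 s = 44524.1 Mb
Twitch VOD: 6.352 Mbps × 21420 s = 136059.8 Mb
Total: 209587.9 Mb = 26198.5 MB.
= 26.20 GB.

26.20 GB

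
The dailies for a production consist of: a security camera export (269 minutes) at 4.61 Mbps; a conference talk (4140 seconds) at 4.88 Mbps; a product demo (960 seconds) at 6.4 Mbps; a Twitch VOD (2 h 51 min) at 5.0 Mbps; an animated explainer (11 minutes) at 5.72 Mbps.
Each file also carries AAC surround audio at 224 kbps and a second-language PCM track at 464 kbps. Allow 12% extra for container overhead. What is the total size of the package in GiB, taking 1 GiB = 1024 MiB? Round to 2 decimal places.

Audio total: 224 + 464 = 688 kbps = 0.688 Mbps.
security camera export: 5.298 Mbps × 16140 s × 1.12 = 95770.9 Mb
conference talk: 5.568 Mbps × 4140 s × 1.12 = 25817.7 Mb
product demo: 7.088 Mbps × 960 s × 1.12 = 7621.0 Mb
Twitch VOD: 5.688 Mbps × 10260 s × 1.12 = 65361.9 Mb
animated explainer: 6.408 Mbps × 660 s × 1.12 = 4736.8 Mb
Total: 199308.3 Mb = 24913.5 MB.
= 23.20 GiB.

23.20 GiB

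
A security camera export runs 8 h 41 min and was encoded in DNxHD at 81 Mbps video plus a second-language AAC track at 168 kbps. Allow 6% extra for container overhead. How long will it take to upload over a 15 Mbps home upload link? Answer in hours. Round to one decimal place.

8 h 41 min = 521 min = 31260 s
Audio: 168 kbps = 0.168 Mbps.
Total bitrate: 81.168 Mbps.
File: 81.168 Mbps × 31260 s = 2537311.7 Mb.
With 6% container overhead: ×1.06. → 2689550.4 Mb.
At 15 Mbps: 2689550.4 / 15 = 179303.4 s ≈ 49.8 hours.

49.8 hours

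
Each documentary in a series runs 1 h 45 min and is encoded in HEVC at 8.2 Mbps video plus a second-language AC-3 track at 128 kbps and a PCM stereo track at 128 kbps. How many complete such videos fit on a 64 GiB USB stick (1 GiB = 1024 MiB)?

1 h 45 min = 105 min = 6300 s
Audio total: 128 + 128 = 256 kbps = 0.256 Mbps.
Total bitrate: 8.456 Mbps.
Per item: 8.456 Mbps × 6300 s = 53,273 Mb = 6,659 MB.
Capacity: 64 GiB = 549,756 Mb; 10.32 items → 10 complete.

10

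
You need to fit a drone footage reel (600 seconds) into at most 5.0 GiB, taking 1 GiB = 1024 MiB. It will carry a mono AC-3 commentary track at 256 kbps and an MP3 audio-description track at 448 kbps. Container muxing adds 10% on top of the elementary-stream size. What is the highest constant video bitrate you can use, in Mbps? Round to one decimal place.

Budget: 5.0 GiB = 42949.7 Mb.
Stream payload after overhead: 42949.7 / 1.10 = 39045.2 Mb.
Total bitrate budget: 39045.2 Mb / 600 s = 65.075 Mbps.
Audio total: 256 + 448 = 704 kbps = 0.704 Mbps.
Video: 65.075 − 0.704 = 64.371 Mbps.

64.4 Mbps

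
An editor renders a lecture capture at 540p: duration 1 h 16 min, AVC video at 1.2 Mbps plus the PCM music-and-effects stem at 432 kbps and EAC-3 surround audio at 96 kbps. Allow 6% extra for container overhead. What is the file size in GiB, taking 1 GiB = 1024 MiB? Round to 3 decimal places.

0.972 GiB

1 h 16 min = 76 min = 4560 s
Audio total: 432 + 96 = 528 kbps = 0.528 Mbps.
Total bitrate: 1.2 + 0.528 = 1.728 Mbps.
Stream data: 1.728 Mbps × 4560 s = 7879.7 Mb.
With 6% container overhead: ×1.06.
8,352 Mb = 1,044,057,600 bytes ÷ 1,073,741,824 = 0.9724 GiB.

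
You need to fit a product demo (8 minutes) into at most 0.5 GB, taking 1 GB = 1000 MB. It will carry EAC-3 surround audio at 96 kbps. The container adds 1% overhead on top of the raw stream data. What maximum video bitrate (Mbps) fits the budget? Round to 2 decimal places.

Budget: 0.5 GB = 4000.0 Mb.
Stream payload after overhead: 4000.0 / 1.01 = 3960.4 Mb.
8 min = 480 s
Total bitrate budget: 3960.4 Mb / 480 s = 8.251 Mbps.
Audio: 96 kbps = 0.096 Mbps.
Video: 8.251 − 0.096 = 8.155 Mbps.

8.15 Mbps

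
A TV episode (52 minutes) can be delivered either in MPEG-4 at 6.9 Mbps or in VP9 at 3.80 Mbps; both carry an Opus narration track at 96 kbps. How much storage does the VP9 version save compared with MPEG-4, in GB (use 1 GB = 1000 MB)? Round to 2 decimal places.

1.21 GB

52 min = 3120 s
Audio: 96 kbps = 0.096 Mbps.
MPEG-4: 6.996 Mbps × 3120 s = 21827.5 Mb = 2.728 GB.
VP9: 3.896 Mbps × 3120 s = 12155.5 Mb = 1.519 GB.
Saving: 2.728 − 1.519 = 1.209 GB.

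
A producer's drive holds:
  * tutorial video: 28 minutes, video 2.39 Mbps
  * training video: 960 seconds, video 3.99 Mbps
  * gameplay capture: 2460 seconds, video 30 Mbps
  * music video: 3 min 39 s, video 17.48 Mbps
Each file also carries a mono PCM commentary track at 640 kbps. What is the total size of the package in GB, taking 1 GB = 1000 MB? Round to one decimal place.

11.1 GB

Audio: 640 kbps = 0.640 Mbps.
tutorial video: 3.030 Mbps × 1680 s = 5090.4 Mb
training video: 4.630 Mbps × 960 s = 4444.8 Mb
gameplay capture: 30.640 Mbps × 2460 s = 75374.4 Mb
music video: 18.120 Mbps × 219 s = 3968.3 Mb
Total: 88877.9 Mb = 11109.7 MB.
= 11.11 GB.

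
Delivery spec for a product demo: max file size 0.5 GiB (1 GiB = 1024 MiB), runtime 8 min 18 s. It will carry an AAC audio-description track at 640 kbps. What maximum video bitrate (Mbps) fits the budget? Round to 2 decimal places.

7.98 Mbps

Budget: 0.5 GiB = 4295.0 Mb.
8 min 18 s = 498 s
Total bitrate budget: 4295.0 Mb / 498 s = 8.624 Mbps.
Audio: 640 kbps = 0.640 Mbps.
Video: 8.624 − 0.640 = 7.984 Mbps.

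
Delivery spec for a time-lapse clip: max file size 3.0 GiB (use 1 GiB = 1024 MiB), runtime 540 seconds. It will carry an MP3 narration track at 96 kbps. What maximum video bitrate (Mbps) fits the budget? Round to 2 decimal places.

Budget: 3.0 GiB = 25769.8 Mb.
Total bitrate budget: 25769.8 Mb / 540 s = 47.722 Mbps.
Audio: 96 kbps = 0.096 Mbps.
Video: 47.722 − 0.096 = 47.626 Mbps.

47.63 Mbps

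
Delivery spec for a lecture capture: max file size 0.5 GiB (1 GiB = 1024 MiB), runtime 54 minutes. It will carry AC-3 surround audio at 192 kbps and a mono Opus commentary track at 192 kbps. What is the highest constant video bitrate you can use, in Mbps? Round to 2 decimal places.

Budget: 0.5 GiB = 4295.0 Mb.
54 min = 3240 s
Total bitrate budget: 4295.0 Mb / 3240 s = 1.326 Mbps.
Audio total: 192 + 192 = 384 kbps = 0.384 Mbps.
Video: 1.326 − 0.384 = 0.942 Mbps.

0.94 Mbps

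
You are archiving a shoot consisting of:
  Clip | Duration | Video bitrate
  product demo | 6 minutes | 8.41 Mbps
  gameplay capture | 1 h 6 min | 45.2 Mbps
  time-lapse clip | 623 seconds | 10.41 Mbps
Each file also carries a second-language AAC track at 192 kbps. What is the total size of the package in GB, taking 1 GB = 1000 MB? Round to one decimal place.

23.7 GB

Audio: 192 kbps = 0.192 Mbps.
product demo: 8.602 Mbps × 360 s = 3096.7 Mb
gameplay capture: 45.392 Mbps × 3960 s = 179752.3 Mb
time-lapse clip: 10.602 Mbps × 623 s = 6605.0 Mb
Total: 189454.1 Mb = 23681.8 MB.
= 23.68 GB.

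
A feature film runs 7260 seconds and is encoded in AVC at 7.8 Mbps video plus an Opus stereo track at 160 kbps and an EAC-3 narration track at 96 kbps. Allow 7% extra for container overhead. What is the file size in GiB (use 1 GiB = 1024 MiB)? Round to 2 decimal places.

Audio total: 160 + 96 = 256 kbps = 0.256 Mbps.
Total bitrate: 7.8 + 0.256 = 8.056 Mbps.
Stream data: 8.056 Mbps × 7260 s = 58486.6 Mb.
With 7% container overhead: ×1.07.
62,581 Mb = 7,822,577,400 bytes ÷ 1,073,741,824 = 7.285 GiB.

7.29 GiB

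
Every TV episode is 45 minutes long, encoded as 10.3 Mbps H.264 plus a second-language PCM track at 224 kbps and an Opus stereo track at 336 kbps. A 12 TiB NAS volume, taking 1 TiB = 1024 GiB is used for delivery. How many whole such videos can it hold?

45 min = 2700 s
Audio total: 224 + 336 = 560 kbps = 0.560 Mbps.
Total bitrate: 10.860 Mbps.
Per item: 10.860 Mbps × 2700 s = 29,322 Mb = 3,665 MB.
Capacity: 12 TiB = 105,553,116 Mb; 3599.79 items → 3599 complete.

3599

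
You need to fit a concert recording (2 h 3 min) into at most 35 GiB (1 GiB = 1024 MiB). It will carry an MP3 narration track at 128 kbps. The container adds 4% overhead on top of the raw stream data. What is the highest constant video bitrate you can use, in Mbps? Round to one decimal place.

39.0 Mbps

Budget: 35 GiB = 300647.7 Mb.
Stream payload after overhead: 300647.7 / 1.04 = 289084.3 Mb.
2 h 3 min = 123 min = 7380 s
Total bitrate budget: 289084.3 Mb / 7380 s = 39.171 Mbps.
Audio: 128 kbps = 0.128 Mbps.
Video: 39.171 − 0.128 = 39.043 Mbps.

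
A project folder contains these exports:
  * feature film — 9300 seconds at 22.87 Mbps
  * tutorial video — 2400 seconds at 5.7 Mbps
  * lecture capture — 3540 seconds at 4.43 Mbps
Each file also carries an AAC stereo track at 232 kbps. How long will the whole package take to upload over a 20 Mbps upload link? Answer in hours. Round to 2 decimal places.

Audio: 232 kbps = 0.232 Mbps.
feature film: 23.102 Mbps × 9300 s = 214848.6 Mb
tutorial video: 5.932 Mbps × 2400 s = 14236.8 Mb
lecture capture: 4.662 Mbps × 3540 s = 16503.5 Mb
Total: 245588.9 Mb = 30698.6 MB.
At 20 Mbps: 245588.9 / 20 = 12279 s ≈ 3.41 hours.

3.41 hours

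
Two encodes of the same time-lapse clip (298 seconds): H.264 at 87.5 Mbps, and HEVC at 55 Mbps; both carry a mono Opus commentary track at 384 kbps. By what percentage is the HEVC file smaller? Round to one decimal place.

37.0%

Audio: 384 kbps = 0.384 Mbps.
H.264: 87.884 Mbps × 298 s = 26189.4 Mb = 3.049 GiB.
HEVC: 55.384 Mbps × 298 s = 16504.4 Mb = 1.921 GiB.
Reduction: (1 − 1.921/3.049) × 100 = 36.98%.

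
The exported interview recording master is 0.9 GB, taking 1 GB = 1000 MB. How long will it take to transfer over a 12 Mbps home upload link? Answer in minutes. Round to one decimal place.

10.0 minutes

File: 0.9 GB = 7200.0 Mb.
At 12 Mbps: 7200.0 / 12 = 600.0 s ≈ 10 minutes.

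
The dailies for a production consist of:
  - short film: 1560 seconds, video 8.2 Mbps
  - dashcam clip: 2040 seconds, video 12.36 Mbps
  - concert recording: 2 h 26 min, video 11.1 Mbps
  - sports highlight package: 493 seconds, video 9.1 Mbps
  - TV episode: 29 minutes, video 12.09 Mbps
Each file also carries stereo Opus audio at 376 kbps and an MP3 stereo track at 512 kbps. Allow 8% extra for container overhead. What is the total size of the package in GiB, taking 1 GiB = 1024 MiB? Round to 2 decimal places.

Audio total: 376 + 512 = 888 kbps = 0.888 Mbps.
short film: 9.088 Mbps × 1560 s × 1.08 = 15311.5 Mb
dashcam clip: 13.248 Mbps × 2040 s × 1.08 = 29188.0 Mb
concert recording: 11.988 Mbps × 8760 s × 1.08 = 113416.1 Mb
sports highlight package: 9.988 Mbps × 493 s × 1.08 = 5318.0 Mb
TV episode: 12.978 Mbps × 1740 s × 1.08 = 24388.3 Mb
Total: 187621.8 Mb = 23452.7 MB.
= 21.84 GiB.

21.84 GiB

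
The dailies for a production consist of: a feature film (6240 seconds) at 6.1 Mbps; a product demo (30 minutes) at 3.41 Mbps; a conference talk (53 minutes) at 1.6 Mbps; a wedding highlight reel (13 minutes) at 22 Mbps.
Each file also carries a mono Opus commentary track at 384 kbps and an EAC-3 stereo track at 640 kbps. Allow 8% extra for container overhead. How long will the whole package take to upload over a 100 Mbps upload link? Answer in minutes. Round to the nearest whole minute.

14 minutes

Audio total: 384 + 640 = 1024 kbps = 1.024 Mbps.
feature film: 7.124 Mbps × 6240 s × 1.08 = 48010.1 Mb
product demo: 4.434 Mbps × 1800 s × 1.08 = 8619.7 Mb
conference talk: 2.624 Mbps × 3180 s × 1.08 = 9011.9 Mb
wedding highlight reel: 23.024 Mbps × 780 s × 1.08 = 19395.4 Mb
Total: 85037.0 Mb = 10629.6 MB.
At 100 Mbps: 85037.0 / 100 = 850 s ≈ 14.2 minutes.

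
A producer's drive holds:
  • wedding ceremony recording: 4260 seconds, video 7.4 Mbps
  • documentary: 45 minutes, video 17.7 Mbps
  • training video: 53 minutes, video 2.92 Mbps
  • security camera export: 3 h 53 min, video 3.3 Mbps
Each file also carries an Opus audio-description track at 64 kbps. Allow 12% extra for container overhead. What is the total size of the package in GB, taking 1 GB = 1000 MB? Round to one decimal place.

Audio: 64 kbps = 0.064 Mbps.
wedding ceremony recording: 7.464 Mbps × 4260 s × 1.12 = 35612.2 Mb
documentary: 17.764 Mbps × 2700 s × 1.12 = 53718.3 Mb
training video: 2.984 Mbps × 3180 s × 1.12 = 10627.8 Mb
security camera export: 3.364 Mbps × 13980 s × 1.12 = 52672.2 Mb
Total: 152630.6 Mb = 19078.8 MB.
= 19.08 GB.

19.1 GB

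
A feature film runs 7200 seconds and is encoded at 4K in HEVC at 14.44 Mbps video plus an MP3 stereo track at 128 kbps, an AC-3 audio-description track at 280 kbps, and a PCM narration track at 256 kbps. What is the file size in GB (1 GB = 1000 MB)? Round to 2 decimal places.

13.59 GB

Audio total: 128 + 280 + 256 = 664 kbps = 0.664 Mbps.
Total bitrate: 14.44 + 0.664 = 15.104 Mbps.
Stream data: 15.104 Mbps × 7200 s = 108748.8 Mb.
108,749 Mb ÷ 8 = 13,594 MB → 13.59 GB.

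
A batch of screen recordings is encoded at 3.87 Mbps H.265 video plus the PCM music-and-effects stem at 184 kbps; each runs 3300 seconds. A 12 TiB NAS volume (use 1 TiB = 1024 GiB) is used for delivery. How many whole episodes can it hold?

7889

Audio: 184 kbps = 0.184 Mbps.
Total bitrate: 4.054 Mbps.
Per item: 4.054 Mbps × 3300 s = 13,378 Mb = 1,672 MB.
Capacity: 12 TiB = 105,553,116 Mb; 7889.93 items → 7889 complete.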